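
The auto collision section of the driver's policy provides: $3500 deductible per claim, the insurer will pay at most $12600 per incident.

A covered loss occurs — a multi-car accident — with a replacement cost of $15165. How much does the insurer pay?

$11665

After the deductible, $15165 − $3500 = $11665 remains.
$11665 ≤ $12600, so the limit doesn't bind; insurer pays $11665.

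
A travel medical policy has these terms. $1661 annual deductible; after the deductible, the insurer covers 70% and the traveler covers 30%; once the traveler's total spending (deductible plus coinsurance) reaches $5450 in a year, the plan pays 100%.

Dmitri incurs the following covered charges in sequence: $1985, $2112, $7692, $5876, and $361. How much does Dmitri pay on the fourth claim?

$750.60

Claim 1 — $1985: $1661 finishes the deductible; $324 goes to coinsurance; coinsurance $324 × 30% = $97.20. Traveler pays $1758.20; OOP now $1758.20.
Claim 2 — $2112: deductible met; 30% of $2112 = $633.60. Traveler pays $633.60; OOP now $2391.80.
Claim 3 — $7692: deductible met; 30% of $7692 = $2307.60. Cost to traveler: $2307.60. OOP to date $4699.40.
Claim 4 — $5876: 30% coinsurance on $5876 = $1762.80. Adding that to $4699.40 gives $6462.20, past the $5450 cap; traveler pays only $5450 − $4699.40 = $750.60.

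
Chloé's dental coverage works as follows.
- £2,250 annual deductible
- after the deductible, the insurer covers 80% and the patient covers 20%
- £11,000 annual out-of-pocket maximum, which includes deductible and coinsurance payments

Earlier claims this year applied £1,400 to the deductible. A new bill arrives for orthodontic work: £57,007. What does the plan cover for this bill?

Deductible still to meet: £2,250 − £1,400 = £850.
The remaining £56,157 (= £57,007 − £850) moves to coinsurance.
Coinsurance: £56,157 × 20% = £11,231.40.
So the patient owes £850 + £11,231.40 = £12,081.40 before any cap.
That would bring total out-of-pocket to £13,481.40, past the £11,000 cap. The patient is capped at £11,000 − £1,400 = £9,600 on this claim.
The insurer covers the remainder: £57,007 − £9,600 = £47,407.

£47,407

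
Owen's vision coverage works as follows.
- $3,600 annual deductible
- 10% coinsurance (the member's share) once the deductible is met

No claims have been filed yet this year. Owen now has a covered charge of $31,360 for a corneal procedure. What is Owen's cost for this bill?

$6,376

The full $3,600 deductible is still open; $3,600 of this bill applies to it.
The remaining $27,760 (= $31,360 − $3,600) moves to coinsurance.
Member's 10% share of $27,760 is $2,776.
Member responsibility: $3,600 + $2,776 = $6,376.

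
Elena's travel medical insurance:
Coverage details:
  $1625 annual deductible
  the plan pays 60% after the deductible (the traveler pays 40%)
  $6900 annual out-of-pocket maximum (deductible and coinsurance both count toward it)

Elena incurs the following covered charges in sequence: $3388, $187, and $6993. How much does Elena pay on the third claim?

$2797.20

Claim 1 — $3388: $1625 finishes the deductible; $1763 goes to coinsurance; traveler's 40% is $705.20. Cost to traveler: $2330.20. OOP to date $2330.20.
Claim 2 — $187: deductible already satisfied, so traveler's share is 40% × $187 = $74.80. Traveler owes $74.80 (running OOP $2405).
Claim 3 — $6993: deductible met; 40% of $6993 = $2797.20. Traveler owes $2797.20 (running OOP $5202.20).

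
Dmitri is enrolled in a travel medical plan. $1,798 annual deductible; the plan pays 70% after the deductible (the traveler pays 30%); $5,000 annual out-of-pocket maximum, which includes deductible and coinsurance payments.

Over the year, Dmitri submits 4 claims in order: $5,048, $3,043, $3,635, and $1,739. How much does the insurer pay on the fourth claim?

Bill 1, $5,048: deductible takes $1,798, $3,250 remains; coinsurance $3,250 × 30% = $975. Cost to traveler: $2,773. OOP to date $2,773. Insurer: $5,048 − $2,773 = $2,275.
Bill 2, $3,043: deductible met; 30% of $3,043 = $912.90. Cost to traveler: $912.90. OOP to date $3,685.90. Plan pays $3,043 − $912.90 = $2,130.10.
Bill 3, $3,635: deductible already satisfied, so traveler's share is 30% × $3,635 = $1,090.50. Traveler owes $1,090.50 (running OOP $4,776.40). Insurer: $3,635 − $1,090.50 = $2,544.50.
Bill 4, $1,739: deductible met; 30% of $1,739 = $521.70. Adding that to $4,776.40 gives $5,298.10, past the $5,000 cap; traveler pays only $5,000 − $4,776.40 = $223.60. Plan pays $1,739 − $223.60 = $1,515.40.

$1,515.40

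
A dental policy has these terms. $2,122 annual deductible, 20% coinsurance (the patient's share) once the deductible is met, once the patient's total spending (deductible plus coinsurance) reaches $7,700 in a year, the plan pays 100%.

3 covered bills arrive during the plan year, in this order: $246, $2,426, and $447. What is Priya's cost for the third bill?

$89.40

#1 ($246): all of it applies to the deductible. Patient owes $246 (running OOP $246).
#2 ($2,426): deductible takes $1,876, $550 remains; coinsurance $550 × 20% = $110. Patient pays $1,986; OOP now $2,232.
#3 ($447): 20% coinsurance on $447 = $89.40. Cost to patient: $89.40. OOP to date $2,321.40.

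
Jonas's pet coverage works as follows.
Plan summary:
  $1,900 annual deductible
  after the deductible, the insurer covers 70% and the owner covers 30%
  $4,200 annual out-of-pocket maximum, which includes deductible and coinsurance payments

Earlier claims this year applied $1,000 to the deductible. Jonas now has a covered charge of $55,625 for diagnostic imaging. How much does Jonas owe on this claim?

$3,200

Deductible still to meet: $1,900 − $1,000 = $900.
The remaining $54,725 (= $55,625 − $900) moves to coinsurance.
30% of $54,725 = $16,417.50 falls to the owner.
So the owner owes $900 + $16,417.50 = $17,317.50 before any cap.
That would bring total out-of-pocket to $18,317.50, past the $4,200 cap. The owner is capped at $4,200 − $1,000 = $3,200 on this claim.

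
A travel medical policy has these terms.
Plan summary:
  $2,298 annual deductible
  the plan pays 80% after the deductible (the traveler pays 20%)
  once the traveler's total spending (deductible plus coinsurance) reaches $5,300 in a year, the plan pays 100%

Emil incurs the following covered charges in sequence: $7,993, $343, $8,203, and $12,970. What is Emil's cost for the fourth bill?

$153.80

Claim 1 ($7,993): $2,298 to deductible, leaving $5,695; coinsurance $5,695 × 20% = $1,139. Traveler owes $3,437 (running OOP $3,437).
Claim 2 ($343): deductible met; 20% of $343 = $68.60. Traveler owes $68.60 (running OOP $3,505.60).
Claim 3 ($8,203): 20% coinsurance on $8,203 = $1,640.60. Cost to traveler: $1,640.60. OOP to date $5,146.20.
Claim 4 ($12,970): deductible met; 20% of $12,970 = $2,594. OOP would hit $7,740.20 > $5,300, so the cap limits the traveler to $5,300 − $5,146.20 = $153.80.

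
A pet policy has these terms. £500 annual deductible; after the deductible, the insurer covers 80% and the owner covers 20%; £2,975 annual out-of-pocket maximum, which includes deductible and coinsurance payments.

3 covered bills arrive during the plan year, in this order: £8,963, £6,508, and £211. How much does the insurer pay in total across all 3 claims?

Claim 1 (£8,963): deductible takes £500, £8,463 remains; 20% of £8,463 = £1,692.60. Owner owes £2,192.60 (running OOP £2,192.60). Plan pays £8,963 − £2,192.60 = £6,770.40.
Claim 2 (£6,508): deductible met; 20% of £6,508 = £1,301.60. That would push OOP to £3,494.20, over the £2,975 cap, so owner pays £2,975 − £2,192.60 = £782.40. Insurer: £6,508 − £782.40 = £5,725.60.
Claim 3 (£211): 20% coinsurance on £211 = £42.20. That would push OOP to £3,017.20, over the £2,975 cap, so owner pays £2,975 − £2,975 = £0. Plan pays £211 − £0 = £211.
Insurer total: £6,770.40 + £5,725.60 + £211 = £12,707.

£12,707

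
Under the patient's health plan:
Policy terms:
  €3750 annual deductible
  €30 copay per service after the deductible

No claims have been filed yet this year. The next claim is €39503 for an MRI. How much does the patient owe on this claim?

Deductible not yet touched, so the first €3750 of the bill goes to the deductible.
The remaining €35753 (= €39503 − €3750) moves to the copay.
Copay on this service: €30.
That puts the patient's cost at €3750 + €30 = €3780.

€3780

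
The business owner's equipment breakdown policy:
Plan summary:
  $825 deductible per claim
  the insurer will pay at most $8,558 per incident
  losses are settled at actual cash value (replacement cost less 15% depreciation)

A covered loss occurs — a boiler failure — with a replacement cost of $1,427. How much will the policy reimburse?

$387.95

Actual cash value after 15% depreciation: $1,427 × 85% = $1,212.95.
Subtract the deductible: $1,212.95 − $825 = $387.95.
That's under the $8,558 cap, so the insurer reimburses the full $387.95.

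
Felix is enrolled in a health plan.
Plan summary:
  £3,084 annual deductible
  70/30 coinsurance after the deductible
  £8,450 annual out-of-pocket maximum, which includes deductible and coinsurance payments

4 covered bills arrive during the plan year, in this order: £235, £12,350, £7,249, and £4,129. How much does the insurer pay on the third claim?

Claim 1 — £235: all of it applies to the deductible. Cost to patient: £235. OOP to date £235. Insurer: £235 − £235 = £0.
Claim 2 — £12,350: £2,849 finishes the deductible; £9,501 goes to coinsurance; coinsurance £9,501 × 30% = £2,850.30. Patient pays £5,699.30; OOP now £5,934.30. Plan pays £12,350 − £5,699.30 = £6,650.70.
Claim 3 — £7,249: deductible met; 30% of £7,249 = £2,174.70. Cost to patient: £2,174.70. OOP to date £8,109. Plan pays £7,249 − £2,174.70 = £5,074.30.

£5,074.30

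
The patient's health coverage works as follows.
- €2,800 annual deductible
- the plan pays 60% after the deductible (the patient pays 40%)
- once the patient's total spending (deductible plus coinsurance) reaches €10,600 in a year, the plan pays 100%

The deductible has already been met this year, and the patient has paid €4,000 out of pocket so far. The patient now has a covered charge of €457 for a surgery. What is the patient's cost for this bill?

€182.80

The deductible is already satisfied, so the full bill goes to coinsurance.
40% of €457 = €182.80 falls to the patient.
Total out-of-pocket so far would be €4,000 + €182.80 = €4,182.80, below the €10,600 cap — no reduction.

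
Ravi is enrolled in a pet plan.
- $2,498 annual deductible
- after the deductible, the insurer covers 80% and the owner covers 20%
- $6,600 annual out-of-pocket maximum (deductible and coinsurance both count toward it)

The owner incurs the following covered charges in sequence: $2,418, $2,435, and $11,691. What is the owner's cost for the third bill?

Claim 1 — $2,418: fully absorbed by the deductible. Owner owes $2,418 (running OOP $2,418).
Claim 2 — $2,435: deductible takes $80, $2,355 remains; owner's 20% is $471. Cost to owner: $551. OOP to date $2,969.
Claim 3 — $11,691: deductible already satisfied, so owner's share is 20% × $11,691 = $2,338.20. Owner pays $2,338.20; OOP now $5,307.20.

$2,338.20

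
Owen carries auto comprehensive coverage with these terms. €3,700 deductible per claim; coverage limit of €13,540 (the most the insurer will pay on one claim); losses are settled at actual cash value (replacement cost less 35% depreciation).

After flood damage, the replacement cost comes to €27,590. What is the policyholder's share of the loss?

Depreciate 35%: the covered value is €27,590 × 0.65 = €17,933.50.
Subtract the deductible: €17,933.50 − €3,700 = €14,233.50.
€14,233.50 exceeds the €13,540 limit, so the insurer pays the limit: €13,540.
Out of pocket: €27,590 − €13,540 = €14,050.

€14,050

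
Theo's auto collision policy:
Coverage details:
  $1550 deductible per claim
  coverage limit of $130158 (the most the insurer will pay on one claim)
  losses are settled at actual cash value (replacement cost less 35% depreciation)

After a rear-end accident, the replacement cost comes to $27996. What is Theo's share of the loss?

Actual cash value after 35% depreciation: $27996 × 65% = $18197.40.
After the deductible, $18197.40 − $1550 = $16647.40 remains.
$16647.40 ≤ $130158, so the limit doesn't bind; insurer pays $16647.40.
The driver bears the rest of the original loss: $27996 − $16647.40 = $11348.60.

$11348.60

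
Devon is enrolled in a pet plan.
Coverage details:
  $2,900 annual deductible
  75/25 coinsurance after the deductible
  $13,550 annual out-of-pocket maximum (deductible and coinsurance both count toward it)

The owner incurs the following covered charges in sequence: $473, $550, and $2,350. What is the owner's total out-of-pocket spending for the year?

$3,018.25

Bill 1, $473: all of it applies to the deductible. Cost to owner: $473. OOP to date $473.
Bill 2, $550: all of it applies to the deductible. Cost to owner: $550. OOP to date $1,023.
Bill 3, $2,350: $1,877 to deductible, leaving $473; owner's 25% is $118.25. Cost to owner: $1,995.25. OOP to date $3,018.25.
Summing the owner's payments: $473 + $550 + $1,995.25 = $3,018.25.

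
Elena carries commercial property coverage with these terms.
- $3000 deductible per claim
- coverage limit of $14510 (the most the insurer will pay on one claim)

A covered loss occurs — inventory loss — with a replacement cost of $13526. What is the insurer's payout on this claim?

Subtract the deductible: $13526 − $3000 = $10526.
$10526 ≤ $14510, so the limit doesn't bind; insurer pays $10526.

$10526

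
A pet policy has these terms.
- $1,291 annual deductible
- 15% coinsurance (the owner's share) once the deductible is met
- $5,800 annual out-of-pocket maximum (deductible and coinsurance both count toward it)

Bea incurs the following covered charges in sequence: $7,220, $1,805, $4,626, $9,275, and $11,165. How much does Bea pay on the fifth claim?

$1,263.75

Claim 1 — $7,220: $1,291 finishes the deductible; $5,929 goes to coinsurance; 15% of $5,929 = $889.35. Cost to owner: $2,180.35. OOP to date $2,180.35.
Claim 2 — $1,805: deductible met; 15% of $1,805 = $270.75. Owner pays $270.75; OOP now $2,451.10.
Claim 3 — $4,626: 15% coinsurance on $4,626 = $693.90. Owner pays $693.90; OOP now $3,145.
Claim 4 — $9,275: deductible met; 15% of $9,275 = $1,391.25. Cost to owner: $1,391.25. OOP to date $4,536.25.
Claim 5 — $11,165: deductible met; 15% of $11,165 = $1,674.75. OOP would hit $6,211 > $5,800, so the cap limits the owner to $5,800 − $4,536.25 = $1,263.75.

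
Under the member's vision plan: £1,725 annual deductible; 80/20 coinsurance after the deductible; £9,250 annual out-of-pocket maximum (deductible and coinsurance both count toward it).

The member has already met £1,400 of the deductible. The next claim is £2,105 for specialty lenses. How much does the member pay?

£681

Deductible still to meet: £1,725 − £1,400 = £325.
That leaves £2,105 − £325 = £1,780 for coinsurance.
Coinsurance: £1,780 × 20% = £356.
So the member owes £325 + £356 = £681 before any cap.
Cumulative spending £1,400 + £681 = £2,081 stays under the £9,250 maximum.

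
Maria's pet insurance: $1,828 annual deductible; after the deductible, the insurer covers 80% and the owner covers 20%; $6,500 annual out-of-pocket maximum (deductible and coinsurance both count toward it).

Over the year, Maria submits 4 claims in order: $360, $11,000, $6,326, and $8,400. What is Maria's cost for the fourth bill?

$1,500.40

Claim 1 ($360): all of it applies to the deductible. Cost to owner: $360. OOP to date $360.
Claim 2 ($11,000): $1,468 to deductible, leaving $9,532; coinsurance $9,532 × 20% = $1,906.40. Owner pays $3,374.40; OOP now $3,734.40.
Claim 3 ($6,326): deductible met; 20% of $6,326 = $1,265.20. Owner owes $1,265.20 (running OOP $4,999.60).
Claim 4 ($8,400): deductible already satisfied, so owner's share is 20% × $8,400 = $1,680. OOP would hit $6,679.60 > $6,500, so the cap limits the owner to $6,500 − $4,999.60 = $1,500.40.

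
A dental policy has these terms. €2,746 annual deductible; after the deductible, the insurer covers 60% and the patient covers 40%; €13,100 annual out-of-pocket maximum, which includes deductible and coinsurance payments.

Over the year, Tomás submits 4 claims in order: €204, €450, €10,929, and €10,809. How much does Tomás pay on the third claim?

Claim 1 (€204): entire amount goes to the deductible. Patient pays €204; OOP now €204.
Claim 2 (€450): entire amount goes to the deductible. Patient owes €450 (running OOP €654).
Claim 3 (€10,929): €2,092 to deductible, leaving €8,837; coinsurance €8,837 × 40% = €3,534.80. Patient owes €5,626.80 (running OOP €6,280.80).

€5,626.80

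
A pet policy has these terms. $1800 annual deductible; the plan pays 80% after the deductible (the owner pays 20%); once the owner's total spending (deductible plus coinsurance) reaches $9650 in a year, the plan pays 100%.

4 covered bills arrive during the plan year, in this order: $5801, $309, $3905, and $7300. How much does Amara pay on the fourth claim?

Claim 1 — $5801: $1800 finishes the deductible; $4001 goes to coinsurance; 20% of $4001 = $800.20. Owner owes $2600.20 (running OOP $2600.20).
Claim 2 — $309: deductible met; 20% of $309 = $61.80. Cost to owner: $61.80. OOP to date $2662.
Claim 3 — $3905: deductible met; 20% of $3905 = $781. Owner pays $781; OOP now $3443.
Claim 4 — $7300: deductible met; 20% of $7300 = $1460. Cost to owner: $1460. OOP to date $4903.

$1460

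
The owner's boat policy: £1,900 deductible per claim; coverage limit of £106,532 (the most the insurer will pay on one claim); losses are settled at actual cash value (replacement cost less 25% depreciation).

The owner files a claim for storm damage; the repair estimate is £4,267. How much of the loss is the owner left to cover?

Actual cash value after 25% depreciation: £4,267 × 75% = £3,200.25.
Subtract the deductible: £3,200.25 − £1,900 = £1,300.25.
£1,300.25 is within the £106,532 limit, so the insurer pays £1,300.25.
Owner's share is the uncovered remainder: £4,267 − £1,300.25 = £2,966.75.

£2,966.75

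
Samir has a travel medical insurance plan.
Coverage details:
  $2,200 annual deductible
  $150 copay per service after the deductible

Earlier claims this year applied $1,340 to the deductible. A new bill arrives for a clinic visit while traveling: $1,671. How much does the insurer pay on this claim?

$661

$1,340 of the $2,200 deductible is already met, leaving $860.
That leaves $1,671 − $860 = $811 for the copay.
Copay on this service: $150.
That puts the traveler's cost at $860 + $150 = $1,010.
Insurer pays the balance: $1,671 − $1,010 = $661.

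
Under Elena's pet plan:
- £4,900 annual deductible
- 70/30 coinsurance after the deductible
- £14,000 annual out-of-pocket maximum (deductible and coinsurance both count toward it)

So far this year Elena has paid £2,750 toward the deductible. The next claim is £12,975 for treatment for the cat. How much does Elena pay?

£5,397.50

Deductible still to meet: £4,900 − £2,750 = £2,150.
That leaves £12,975 − £2,150 = £10,825 for coinsurance.
30% of £10,825 = £3,247.50 falls to the owner.
Owner responsibility before any cap: £2,150 + £3,247.50 = £5,397.50.
Total out-of-pocket so far would be £2,750 + £5,397.50 = £8,147.50, below the £14,000 cap — no reduction.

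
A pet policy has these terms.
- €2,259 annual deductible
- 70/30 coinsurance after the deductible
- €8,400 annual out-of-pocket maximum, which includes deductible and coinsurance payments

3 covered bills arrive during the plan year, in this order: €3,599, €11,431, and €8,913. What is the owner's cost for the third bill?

€2,309.70

#1 (€3,599): €2,259 finishes the deductible; €1,340 goes to coinsurance; 30% of €1,340 = €402. Cost to owner: €2,661. OOP to date €2,661.
#2 (€11,431): 30% coinsurance on €11,431 = €3,429.30. Owner pays €3,429.30; OOP now €6,090.30.
#3 (€8,913): deductible already satisfied, so owner's share is 30% × €8,913 = €2,673.90. Adding that to €6,090.30 gives €8,764.20, past the €8,400 cap; owner pays only €8,400 − €6,090.30 = €2,309.70.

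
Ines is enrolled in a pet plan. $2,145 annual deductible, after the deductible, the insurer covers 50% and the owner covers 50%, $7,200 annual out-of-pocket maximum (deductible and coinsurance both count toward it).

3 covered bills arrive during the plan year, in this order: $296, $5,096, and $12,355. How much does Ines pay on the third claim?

Claim 1 ($296): all of it applies to the deductible. Cost to owner: $296. OOP to date $296.
Claim 2 ($5,096): deductible takes $1,849, $3,247 remains; 50% of $3,247 = $1,623.50. Cost to owner: $3,472.50. OOP to date $3,768.50.
Claim 3 ($12,355): deductible met; 50% of $12,355 = $6,177.50. That would push OOP to $9,946, over the $7,200 cap, so owner pays $7,200 − $3,768.50 = $3,431.50.

$3,431.50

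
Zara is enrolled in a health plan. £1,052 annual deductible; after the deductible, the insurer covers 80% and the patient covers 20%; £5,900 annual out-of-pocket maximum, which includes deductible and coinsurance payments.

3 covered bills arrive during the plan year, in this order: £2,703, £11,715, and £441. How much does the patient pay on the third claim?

Claim 1 — £2,703: £1,052 to deductible, leaving £1,651; 20% of £1,651 = £330.20. Patient owes £1,382.20 (running OOP £1,382.20).
Claim 2 — £11,715: deductible already satisfied, so patient's share is 20% × £11,715 = £2,343. Patient pays £2,343; OOP now £3,725.20.
Claim 3 — £441: 20% coinsurance on £441 = £88.20. Cost to patient: £88.20. OOP to date £3,813.40.

£88.20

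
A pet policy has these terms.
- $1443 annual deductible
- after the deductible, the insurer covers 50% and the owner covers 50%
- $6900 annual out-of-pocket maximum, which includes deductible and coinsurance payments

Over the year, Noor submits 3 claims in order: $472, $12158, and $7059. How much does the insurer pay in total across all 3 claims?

$12789

#1 ($472): entire amount goes to the deductible. Owner pays $472; OOP now $472. Plan pays $472 − $472 = $0.
#2 ($12158): $971 finishes the deductible; $11187 goes to coinsurance; 50% of $11187 = $5593.50. Claim cost before the cap: $971 + $5593.50 = $6564.50. That would push OOP to $7036.50, over the $6900 cap, so owner pays $6900 − $472 = $6428. Plan pays $12158 − $6428 = $5730.
#3 ($7059): deductible already satisfied, so owner's share is 50% × $7059 = $3529.50. OOP would hit $10429.50 > $6900, so the cap limits the owner to $6900 − $6900 = $0. Insurer: $7059 − $0 = $7059.
Insurer total = bills − owner's total = $19689 − $6900 = $12789.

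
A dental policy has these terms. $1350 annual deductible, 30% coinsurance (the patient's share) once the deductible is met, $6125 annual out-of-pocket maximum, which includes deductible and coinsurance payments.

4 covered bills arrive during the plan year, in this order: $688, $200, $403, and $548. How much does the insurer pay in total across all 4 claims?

Claim 1 — $688: all of it applies to the deductible. Patient pays $688; OOP now $688. Insurer: $688 − $688 = $0.
Claim 2 — $200: entire amount goes to the deductible. Patient owes $200 (running OOP $888). Insurer: $200 − $200 = $0.
Claim 3 — $403: entire amount goes to the deductible. Patient owes $403 (running OOP $1291). Plan pays $403 − $403 = $0.
Claim 4 — $548: $59 finishes the deductible; $489 goes to coinsurance; patient's 30% is $146.70. Patient pays $205.70; OOP now $1496.70. Plan pays $548 − $205.70 = $342.30.
Insurer total: $0 + $0 + $0 + $342.30 = $342.30.

$342.30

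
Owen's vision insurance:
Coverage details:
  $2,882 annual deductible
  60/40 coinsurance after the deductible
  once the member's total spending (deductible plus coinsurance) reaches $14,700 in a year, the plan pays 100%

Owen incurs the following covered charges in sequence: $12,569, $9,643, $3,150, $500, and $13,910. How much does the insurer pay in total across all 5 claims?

$25,072

Bill 1, $12,569: $2,882 to deductible, leaving $9,687; member's 40% is $3,874.80. Member owes $6,756.80 (running OOP $6,756.80). Plan pays $12,569 − $6,756.80 = $5,812.20.
Bill 2, $9,643: deductible already satisfied, so member's share is 40% × $9,643 = $3,857.20. Cost to member: $3,857.20. OOP to date $10,614. Plan pays $9,643 − $3,857.20 = $5,785.80.
Bill 3, $3,150: 40% coinsurance on $3,150 = $1,260. Cost to member: $1,260. OOP to date $11,874. Plan pays $3,150 − $1,260 = $1,890.
Bill 4, $500: 40% coinsurance on $500 = $200. Member owes $200 (running OOP $12,074). Insurer: $500 − $200 = $300.
Bill 5, $13,910: deductible already satisfied, so member's share is 40% × $13,910 = $5,564. Adding that to $12,074 gives $17,638, past the $14,700 cap; member pays only $14,700 − $12,074 = $2,626. Plan pays $13,910 − $2,626 = $11,284.
Insurer total = bills − member's total = $39,772 − $14,700 = $25,072.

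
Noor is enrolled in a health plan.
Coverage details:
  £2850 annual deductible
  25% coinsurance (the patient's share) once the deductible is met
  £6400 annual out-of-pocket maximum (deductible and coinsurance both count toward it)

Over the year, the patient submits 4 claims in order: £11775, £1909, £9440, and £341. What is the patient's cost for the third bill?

£841.50

#1 (£11775): £2850 finishes the deductible; £8925 goes to coinsurance; coinsurance £8925 × 25% = £2231.25. Patient pays £5081.25; OOP now £5081.25.
#2 (£1909): 25% coinsurance on £1909 = £477.25. Patient pays £477.25; OOP now £5558.50.
#3 (£9440): 25% coinsurance on £9440 = £2360. Adding that to £5558.50 gives £7918.50, past the £6400 cap; patient pays only £6400 − £5558.50 = £841.50.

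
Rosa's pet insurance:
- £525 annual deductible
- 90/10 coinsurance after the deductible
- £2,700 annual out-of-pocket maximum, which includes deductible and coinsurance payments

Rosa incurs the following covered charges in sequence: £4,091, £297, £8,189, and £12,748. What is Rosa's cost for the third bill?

#1 (£4,091): deductible takes £525, £3,566 remains; owner's 10% is £356.60. Owner owes £881.60 (running OOP £881.60).
#2 (£297): deductible met; 10% of £297 = £29.70. Cost to owner: £29.70. OOP to date £911.30.
#3 (£8,189): deductible already satisfied, so owner's share is 10% × £8,189 = £818.90. Owner owes £818.90 (running OOP £1,730.20).

£818.90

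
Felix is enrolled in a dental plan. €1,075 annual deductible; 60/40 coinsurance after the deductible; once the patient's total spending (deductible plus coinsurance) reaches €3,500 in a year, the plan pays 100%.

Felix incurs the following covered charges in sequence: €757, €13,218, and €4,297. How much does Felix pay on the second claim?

€2,743

Claim 1 (€757): fully absorbed by the deductible. Patient owes €757 (running OOP €757).
Claim 2 (€13,218): deductible takes €318, €12,900 remains; patient's 40% is €5,160. Deductible plus coinsurance: €318 + €5,160 = €5,478. OOP would hit €6,235 > €3,500, so the cap limits the patient to €3,500 − €757 = €2,743.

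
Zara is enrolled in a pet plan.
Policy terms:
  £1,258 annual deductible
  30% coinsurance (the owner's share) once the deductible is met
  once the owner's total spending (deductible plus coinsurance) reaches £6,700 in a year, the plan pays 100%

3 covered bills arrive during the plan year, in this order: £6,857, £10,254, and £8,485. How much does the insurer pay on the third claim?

Claim 1 (£6,857): deductible takes £1,258, £5,599 remains; owner's 30% is £1,679.70. Cost to owner: £2,937.70. OOP to date £2,937.70. Plan pays £6,857 − £2,937.70 = £3,919.30.
Claim 2 (£10,254): deductible already satisfied, so owner's share is 30% × £10,254 = £3,076.20. Cost to owner: £3,076.20. OOP to date £6,013.90. Plan pays £10,254 − £3,076.20 = £7,177.80.
Claim 3 (£8,485): deductible already satisfied, so owner's share is 30% × £8,485 = £2,545.50. OOP would hit £8,559.40 > £6,700, so the cap limits the owner to £6,700 − £6,013.90 = £686.10. Insurer: £8,485 − £686.10 = £7,798.90.

£7,798.90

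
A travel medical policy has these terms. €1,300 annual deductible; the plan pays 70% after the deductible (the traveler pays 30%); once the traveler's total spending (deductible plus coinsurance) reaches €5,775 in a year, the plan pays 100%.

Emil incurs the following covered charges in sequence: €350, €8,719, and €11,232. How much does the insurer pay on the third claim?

€9,087.70

Claim 1 — €350: entire amount goes to the deductible. Traveler pays €350; OOP now €350. Insurer: €350 − €350 = €0.
Claim 2 — €8,719: €950 to deductible, leaving €7,769; coinsurance €7,769 × 30% = €2,330.70. Traveler owes €3,280.70 (running OOP €3,630.70). Plan pays €8,719 − €3,280.70 = €5,438.30.
Claim 3 — €11,232: 30% coinsurance on €11,232 = €3,369.60. That would push OOP to €7,000.30, over the €5,775 cap, so traveler pays €5,775 − €3,630.70 = €2,144.30. Plan pays €11,232 − €2,144.30 = €9,087.70.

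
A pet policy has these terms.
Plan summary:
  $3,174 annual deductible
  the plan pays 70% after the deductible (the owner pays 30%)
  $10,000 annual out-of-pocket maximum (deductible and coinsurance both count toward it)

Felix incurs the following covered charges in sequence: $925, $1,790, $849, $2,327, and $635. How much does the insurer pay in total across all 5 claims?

#1 ($925): all of it applies to the deductible. Owner owes $925 (running OOP $925). Plan pays $925 − $925 = $0.
#2 ($1,790): entire amount goes to the deductible. Owner pays $1,790; OOP now $2,715. Plan pays $1,790 − $1,790 = $0.
#3 ($849): deductible takes $459, $390 remains; 30% of $390 = $117. Owner pays $576; OOP now $3,291. Plan pays $849 − $576 = $273.
#4 ($2,327): 30% coinsurance on $2,327 = $698.10. Owner pays $698.10; OOP now $3,989.10. Plan pays $2,327 − $698.10 = $1,628.90.
#5 ($635): 30% coinsurance on $635 = $190.50. Cost to owner: $190.50. OOP to date $4,179.60. Plan pays $635 − $190.50 = $444.50.
Insurer total: $0 + $0 + $273 + $1,628.90 + $444.50 = $2,346.40.

$2,346.40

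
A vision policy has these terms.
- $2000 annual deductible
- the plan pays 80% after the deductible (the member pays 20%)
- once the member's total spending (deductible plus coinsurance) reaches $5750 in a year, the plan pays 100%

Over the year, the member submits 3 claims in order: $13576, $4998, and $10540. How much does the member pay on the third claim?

$435.20

Bill 1, $13576: $2000 to deductible, leaving $11576; 20% of $11576 = $2315.20. Member owes $4315.20 (running OOP $4315.20).
Bill 2, $4998: deductible met; 20% of $4998 = $999.60. Member pays $999.60; OOP now $5314.80.
Bill 3, $10540: deductible already satisfied, so member's share is 20% × $10540 = $2108. OOP would hit $7422.80 > $5750, so the cap limits the member to $5750 − $5314.80 = $435.20.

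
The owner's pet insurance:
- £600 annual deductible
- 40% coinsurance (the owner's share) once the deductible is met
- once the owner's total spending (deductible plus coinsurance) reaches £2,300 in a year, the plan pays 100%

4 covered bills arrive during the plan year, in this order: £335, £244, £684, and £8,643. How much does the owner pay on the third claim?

£286.20

Bill 1, £335: all of it applies to the deductible. Owner owes £335 (running OOP £335).
Bill 2, £244: all of it applies to the deductible. Owner pays £244; OOP now £579.
Bill 3, £684: £21 to deductible, leaving £663; coinsurance £663 × 40% = £265.20. Owner pays £286.20; OOP now £865.20.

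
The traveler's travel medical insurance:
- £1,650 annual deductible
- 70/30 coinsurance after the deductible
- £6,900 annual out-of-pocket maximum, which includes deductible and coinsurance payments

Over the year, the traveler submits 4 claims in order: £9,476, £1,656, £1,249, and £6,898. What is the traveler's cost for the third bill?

£374.70

Claim 1 — £9,476: £1,650 finishes the deductible; £7,826 goes to coinsurance; coinsurance £7,826 × 30% = £2,347.80. Cost to traveler: £3,997.80. OOP to date £3,997.80.
Claim 2 — £1,656: 30% coinsurance on £1,656 = £496.80. Traveler owes £496.80 (running OOP £4,494.60).
Claim 3 — £1,249: deductible already satisfied, so traveler's share is 30% × £1,249 = £374.70. Cost to traveler: £374.70. OOP to date £4,869.30.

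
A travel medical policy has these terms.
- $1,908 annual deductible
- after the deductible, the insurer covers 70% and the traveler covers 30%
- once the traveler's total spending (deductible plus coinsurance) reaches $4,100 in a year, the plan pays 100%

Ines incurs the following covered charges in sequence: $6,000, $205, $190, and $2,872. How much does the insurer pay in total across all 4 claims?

$5,167

Claim 1 ($6,000): $1,908 finishes the deductible; $4,092 goes to coinsurance; traveler's 30% is $1,227.60. Traveler owes $3,135.60 (running OOP $3,135.60). Plan pays $6,000 − $3,135.60 = $2,864.40.
Claim 2 ($205): deductible met; 30% of $205 = $61.50. Traveler pays $61.50; OOP now $3,197.10. Plan pays $205 − $61.50 = $143.50.
Claim 3 ($190): 30% coinsurance on $190 = $57. Cost to traveler: $57. OOP to date $3,254.10. Insurer: $190 − $57 = $133.
Claim 4 ($2,872): 30% coinsurance on $2,872 = $861.60. Adding that to $3,254.10 gives $4,115.70, past the $4,100 cap; traveler pays only $4,100 − $3,254.10 = $845.90. Insurer: $2,872 − $845.90 = $2,026.10.
Insurer total: $2,864.40 + $143.50 + $133 + $2,026.10 = $5,167.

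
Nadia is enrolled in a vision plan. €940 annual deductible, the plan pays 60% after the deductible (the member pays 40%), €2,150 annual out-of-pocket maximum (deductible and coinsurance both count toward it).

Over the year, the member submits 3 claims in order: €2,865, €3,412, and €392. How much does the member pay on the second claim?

#1 (€2,865): €940 to deductible, leaving €1,925; 40% of €1,925 = €770. Member pays €1,710; OOP now €1,710.
#2 (€3,412): deductible already satisfied, so member's share is 40% × €3,412 = €1,364.80. That would push OOP to €3,074.80, over the €2,150 cap, so member pays €2,150 − €1,710 = €440.

€440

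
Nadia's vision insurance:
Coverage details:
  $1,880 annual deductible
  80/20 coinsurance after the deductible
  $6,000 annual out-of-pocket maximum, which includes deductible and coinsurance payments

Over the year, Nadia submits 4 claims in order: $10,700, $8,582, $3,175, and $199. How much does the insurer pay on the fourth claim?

Claim 1 ($10,700): $1,880 finishes the deductible; $8,820 goes to coinsurance; member's 20% is $1,764. Cost to member: $3,644. OOP to date $3,644. Plan pays $10,700 − $3,644 = $7,056.
Claim 2 ($8,582): deductible met; 20% of $8,582 = $1,716.40. Member pays $1,716.40; OOP now $5,360.40. Insurer: $8,582 − $1,716.40 = $6,865.60.
Claim 3 ($3,175): deductible met; 20% of $3,175 = $635. Member owes $635 (running OOP $5,995.40). Insurer: $3,175 − $635 = $2,540.
Claim 4 ($199): deductible already satisfied, so member's share is 20% × $199 = $39.80. That would push OOP to $6,035.20, over the $6,000 cap, so member pays $6,000 − $5,995.40 = $4.60. Plan pays $199 − $4.60 = $194.40.

$194.40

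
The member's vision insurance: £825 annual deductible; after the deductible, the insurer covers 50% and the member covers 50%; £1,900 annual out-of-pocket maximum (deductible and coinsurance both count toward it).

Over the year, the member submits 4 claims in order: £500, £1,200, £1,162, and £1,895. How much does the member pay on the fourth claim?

£56.50

#1 (£500): all of it applies to the deductible. Member pays £500; OOP now £500.
#2 (£1,200): £325 finishes the deductible; £875 goes to coinsurance; coinsurance £875 × 50% = £437.50. Member pays £762.50; OOP now £1,262.50.
#3 (£1,162): deductible met; 50% of £1,162 = £581. Member pays £581; OOP now £1,843.50.
#4 (£1,895): deductible met; 50% of £1,895 = £947.50. Adding that to £1,843.50 gives £2,791, past the £1,900 cap; member pays only £1,900 − £1,843.50 = £56.50.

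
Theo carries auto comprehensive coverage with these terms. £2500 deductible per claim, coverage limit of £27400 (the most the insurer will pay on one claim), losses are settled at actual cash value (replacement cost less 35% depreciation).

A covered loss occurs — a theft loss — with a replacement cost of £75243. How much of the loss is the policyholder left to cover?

£47843

At 35% depreciation, ACV = £75243 − £26335.05 = £48907.95.
Less the £2500 deductible: £48907.95 − £2500 = £46407.95.
Since £46407.95 > £27400, the payout is capped at £27400.
Policyholder's share is the uncovered remainder: £75243 − £27400 = £47843.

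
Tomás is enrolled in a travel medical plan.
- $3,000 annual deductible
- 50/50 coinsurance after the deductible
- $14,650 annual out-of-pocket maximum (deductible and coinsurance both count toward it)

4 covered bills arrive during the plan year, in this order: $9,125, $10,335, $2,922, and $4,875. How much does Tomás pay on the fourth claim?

$1,959

#1 ($9,125): deductible takes $3,000, $6,125 remains; 50% of $6,125 = $3,062.50. Cost to traveler: $6,062.50. OOP to date $6,062.50.
#2 ($10,335): deductible met; 50% of $10,335 = $5,167.50. Cost to traveler: $5,167.50. OOP to date $11,230.
#3 ($2,922): 50% coinsurance on $2,922 = $1,461. Cost to traveler: $1,461. OOP to date $12,691.
#4 ($4,875): deductible already satisfied, so traveler's share is 50% × $4,875 = $2,437.50. OOP would hit $15,128.50 > $14,650, so the cap limits the traveler to $14,650 − $12,691 = $1,959.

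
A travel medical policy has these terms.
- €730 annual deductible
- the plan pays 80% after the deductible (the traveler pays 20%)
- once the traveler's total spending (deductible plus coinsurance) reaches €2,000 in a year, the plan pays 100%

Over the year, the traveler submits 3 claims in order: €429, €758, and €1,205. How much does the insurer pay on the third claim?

€964

#1 (€429): fully absorbed by the deductible. Traveler pays €429; OOP now €429. Plan pays €429 − €429 = €0.
#2 (€758): €301 to deductible, leaving €457; traveler's 20% is €91.40. Cost to traveler: €392.40. OOP to date €821.40. Plan pays €758 − €392.40 = €365.60.
#3 (€1,205): deductible met; 20% of €1,205 = €241. Cost to traveler: €241. OOP to date €1,062.40. Insurer: €1,205 − €241 = €964.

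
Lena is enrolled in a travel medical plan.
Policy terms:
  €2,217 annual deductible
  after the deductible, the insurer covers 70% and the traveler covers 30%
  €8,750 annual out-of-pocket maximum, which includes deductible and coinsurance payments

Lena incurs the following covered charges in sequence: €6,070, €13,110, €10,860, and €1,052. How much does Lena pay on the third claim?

€1,444.10

#1 (€6,070): €2,217 to deductible, leaving €3,853; coinsurance €3,853 × 30% = €1,155.90. Traveler pays €3,372.90; OOP now €3,372.90.
#2 (€13,110): deductible met; 30% of €13,110 = €3,933. Traveler owes €3,933 (running OOP €7,305.90).
#3 (€10,860): deductible already satisfied, so traveler's share is 30% × €10,860 = €3,258. That would push OOP to €10,563.90, over the €8,750 cap, so traveler pays €8,750 − €7,305.90 = €1,444.10.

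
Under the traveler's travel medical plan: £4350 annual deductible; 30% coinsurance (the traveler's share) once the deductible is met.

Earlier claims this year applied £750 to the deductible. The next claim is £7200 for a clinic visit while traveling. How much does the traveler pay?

Remaining deductible: £4350 − £750 = £3600.
The remaining £3600 (= £7200 − £3600) moves to coinsurance.
Traveler's 30% share of £3600 is £1080.
That puts the traveler's cost at £3600 + £1080 = £4680.

£4680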